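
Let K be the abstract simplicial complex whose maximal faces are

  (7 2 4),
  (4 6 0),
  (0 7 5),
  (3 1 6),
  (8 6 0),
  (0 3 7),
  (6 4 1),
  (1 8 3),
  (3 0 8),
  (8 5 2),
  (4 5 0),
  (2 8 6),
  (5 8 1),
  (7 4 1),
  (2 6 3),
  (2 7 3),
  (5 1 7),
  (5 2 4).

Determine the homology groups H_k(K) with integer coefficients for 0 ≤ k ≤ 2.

H_0 ≅ Z,  H_1 ≅ Z × Z/2,  H_2 = 0.

We work with the vertex ordering 0 < 1 < 2 < 3 < 4 < 5 < 6 < 7 < 8. The simplices of K, each written with vertices in increasing order, are:

  0-simplices (9): [0], [1], [2], [3], [4], [5], [6], [7], [8]
  1-simplices (27): (27 of them)
  2-simplices (18): [0,3,7], [0,3,8], [0,4,5], [0,4,6], [0,5,7], [0,6,8], [1,3,6], [1,3,8], [1,4,6], [1,4,7], [1,5,7], [1,5,8], [2,3,6], [2,3,7], [2,4,5], [2,4,7], [2,5,8], [2,6,8]

giving chain groups C_0 ≅ Z^9, C_1 ≅ Z^27, C_2 ≅ Z^18.

∂_1: C_1 → C_0 sends each edge [p,q] (with p < q) to q − p.
As a 9×27 matrix over Z this has rank 8, with invariant factors (1,1,1,1,1,1,1,1).

Boundary ∂_2: C_2 → C_1 maps a triangle to the signed sum of its edges. For instance
  ∂[2,3,7] = [3,7] − [2,7] + [2,3],
  ∂[1,4,7] = [4,7] − [1,7] + [1,4].
The 27×18 boundary matrix has rank 18 and Smith normal form diag(1,1,1,1,1,1,1,1,1,1,1,1,1,1,1,1,1,2).

Reading off H_k = ker ∂_k / im ∂_{k+1}:

  H_0: rank C_0 − rank ∂_1 = 9 − 8 = 1, and the invariant factors of ∂_1 are all 1, so H_0 = Z.
  H_1: rank ker ∂_1 − rank ∂_2 = (27 − 8) − 18 = 1, and ∂_2 has invariant factor 2 > 1, so H_1 = Z × Z/2.
  H_2: rank ker ∂_2 − rank ∂_3 = (18 − 18) − 0 = 0, and there is no ∂_3, so H_2 = 0.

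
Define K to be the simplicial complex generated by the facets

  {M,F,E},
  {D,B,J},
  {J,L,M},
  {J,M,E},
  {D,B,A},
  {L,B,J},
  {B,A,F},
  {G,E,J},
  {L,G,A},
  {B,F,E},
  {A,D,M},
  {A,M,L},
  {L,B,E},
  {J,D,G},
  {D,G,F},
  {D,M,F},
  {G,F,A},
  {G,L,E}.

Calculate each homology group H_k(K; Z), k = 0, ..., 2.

H_0 = Z,  H_1 = Z × Z/2,  H_2 = 0.

K has 9 vertices, 27 edges, 18 triangles.
rank ∂_0 = 0, rank ∂_1 = 8 ⇒ b_0 = 9 − 0 − 8 = 1; all invariant factors of ∂_1 are 1 so no torsion. So H_0 ≅ Z.
rank ∂_1 = 8, rank ∂_2 = 18 ⇒ b_1 = 27 − 8 − 18 = 1; ∂_2 has invariant factor(s) [2] giving torsion. So H_1 ≅ Z × Z/2.
rank ∂_2 = 18, rank ∂_3 = 0 ⇒ b_2 = 18 − 18 − 0 = 0. So H_2 ≅ 0.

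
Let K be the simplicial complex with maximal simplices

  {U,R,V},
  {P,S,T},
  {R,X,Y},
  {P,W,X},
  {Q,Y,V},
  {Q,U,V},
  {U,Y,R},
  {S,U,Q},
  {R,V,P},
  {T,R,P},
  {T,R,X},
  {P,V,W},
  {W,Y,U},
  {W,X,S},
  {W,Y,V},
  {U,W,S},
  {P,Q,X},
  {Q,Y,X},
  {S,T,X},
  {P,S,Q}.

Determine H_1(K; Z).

H_1 = Z ⊕ Z/2.

Order the vertices as P < Q < R < S < T < U < V < W < X < Y. Listing each simplex with vertices in this order, K has dimension 2 with simplices:

  0-simplices (10): P, Q, R, S, T, U, V, W, X, Y
  1-simplices (30): PQ, PR, PS, PT, PV, PW, PX, QS, QU, QV, QX, QY, RT, RU, RV, RX, RY, ST, SU, SW, SX, TX, UV, UW, UY, VW, VY, WX, WY, XY
  2-simplices (20): PQS, PQX, PRT, PRV, PST, PVW, PWX, QSU, QUV, QVY, QXY, RTX, RUV, RUY, RXY, STX, SUW, SWX, UWY, VWY

Hence C_0 ≅ Z^10, C_1 ≅ Z^30, C_2 ≅ Z^20.

Boundary ∂_1: C_1 → C_0 is given by ∂[p,q] = [q] − [p]. For instance
  ∂RV = V − R.
The 10×30 boundary matrix has rank 9 and Smith normal form diag(1,1,1,1,1,1,1,1,1).

∂_2: C_2 → C_1 sends each 2-simplex [p,q,r] to [q,r] − [p,r] + [p,q]. For instance
  ∂PVW = VW − PW + PV,
  ∂STX = TX − SX + ST.
The resulting 30×20 matrix has rank 20, and its Smith normal form has invariant factors (1,1,1,1,1,1,1,1,1,1,1,1,1,1,1,1,1,1,1,2).

Computing H_k = (kernel of ∂_k) / (image of ∂_{k+1}):

  H_1: rank ker ∂_1 − rank ∂_2 = (30 − 9) − 20 = 1, and ∂_2 has invariant factor 2 > 1, so H_1 ≅ Z ⊕ Z/2.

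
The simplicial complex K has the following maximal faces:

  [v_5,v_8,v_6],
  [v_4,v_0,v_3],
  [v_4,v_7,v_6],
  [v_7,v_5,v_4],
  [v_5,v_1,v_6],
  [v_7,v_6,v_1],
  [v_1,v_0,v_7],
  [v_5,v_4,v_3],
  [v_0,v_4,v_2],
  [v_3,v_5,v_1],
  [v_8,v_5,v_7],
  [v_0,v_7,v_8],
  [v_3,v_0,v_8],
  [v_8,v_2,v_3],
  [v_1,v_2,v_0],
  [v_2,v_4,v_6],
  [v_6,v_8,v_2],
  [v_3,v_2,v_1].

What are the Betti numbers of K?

Order the vertices as v_0 < v_1 < v_2 < v_3 < v_4 < v_5 < v_6 < v_7 < v_8. Listing each simplex with vertices in this order, K has dimension 2 with simplices:

  0-simplices (9): [v_0], [v_1], [v_2], [v_3], [v_4], [v_5], [v_6], [v_7], [v_8]
  1-simplices (27): (27 of them)
  2-simplices (18): (18 of them)

giving chain groups C_0 ≅ Z^9, C_1 ≅ Z^27, C_2 ≅ Z^18.

Boundary ∂_1: C_1 → C_0 is given by ∂[p,q] = [q] − [p]. For instance
  ∂[v_0,v_1] = [v_1] − [v_0].
The resulting 9×27 matrix has rank 8, and its Smith normal form has invariant factors (1,1,1,1,1,1,1,1).

∂_2: C_2 → C_1 sends each 2-simplex [p,q,r] to [q,r] − [p,r] + [p,q]. For instance
  ∂[v_0,v_1,v_7] = [v_1,v_7] − [v_0,v_7] + [v_0,v_1],
  ∂[v_1,v_5,v_6] = [v_5,v_6] − [v_1,v_6] + [v_1,v_5].
This gives a 27×18 integer matrix of rank 18; reducing to Smith normal form yields diagonal entries (1,1,1,1,1,1,1,1,1,1,1,1,1,1,1,1,1,2).

Now H_k = ker ∂_k / im ∂_{k+1}, so:

  H_0: rank C_0 − rank ∂_1 = 9 − 8 = 1, and the invariant factors of ∂_1 are all 1, so H_0 ≅ Z.
  H_1: rank ker ∂_1 − rank ∂_2 = (27 − 8) − 18 = 1, and ∂_2 has invariant factor 2 > 1, so H_1 ≅ Z ⊕ Z_2.
  H_2: rank ker ∂_2 − rank ∂_3 = (18 − 18) − 0 = 0, and there is no ∂_3, so H_2 ≅ 0.

As a check, the Euler characteristic is 9 − 27 + 18 = 0, which agrees with 1 − 1 + 0 = 0.

Hence the Betti numbers are b_0 = 1, b_1 = 1, b_2 = 0.

b_0 = 1, b_1 = 1, b_2 = 0.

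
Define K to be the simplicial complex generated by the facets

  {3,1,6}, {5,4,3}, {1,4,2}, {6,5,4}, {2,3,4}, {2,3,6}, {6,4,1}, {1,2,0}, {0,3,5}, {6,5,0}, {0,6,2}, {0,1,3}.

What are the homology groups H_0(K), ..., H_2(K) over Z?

K has 7 vertices, 18 edges, 12 triangles.
rank ∂_0 = 0, rank ∂_1 = 6 ⇒ b_0 = 7 − 0 − 6 = 1; all invariant factors of ∂_1 are 1 so no torsion. So H_0 = Z.
rank ∂_1 = 6, rank ∂_2 = 12 ⇒ b_1 = 18 − 6 − 12 = 0; ∂_2 has invariant factor(s) [2] giving torsion. So H_1 = Z/2Z.
rank ∂_2 = 12, rank ∂_3 = 0 ⇒ b_2 = 12 − 12 − 0 = 0. So H_2 = 0.

H_0 = Z,  H_1 = Z/2Z,  H_2 = 0.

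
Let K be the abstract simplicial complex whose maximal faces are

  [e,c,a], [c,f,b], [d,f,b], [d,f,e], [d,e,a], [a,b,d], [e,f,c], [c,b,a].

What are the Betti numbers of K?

b_0 = 1, b_1 = 0, b_2 = 1.

We work with the vertex ordering a < b < c < d < e < f. The simplices of K, each written with vertices in increasing order, are:

  0-simplices (6): a, b, c, d, e, f
  1-simplices (12): ab, ac, ad, ae, bc, bd, bf, ce, cf, de, df, ef
  2-simplices (8): abc, abd, ace, ade, bcf, bdf, cef, def

so the chain groups are C_0 ≅ Z^6, C_1 ≅ Z^12, C_2 ≅ Z^8.

∂_1: C_1 → C_0 maps an edge to its endpoints' difference, ∂[p,q] = q − p. For instance
  ∂ef = f − e.
The resulting 6×12 matrix has rank 5, and its Smith normal form has invariant factors (1,1,1,1,1).

The boundary map ∂_2: C_2 → C_1 sends each 2-simplex [p,q,r] to [q,r] − [p,r] + [p,q]. For instance
  ∂def = ef − df + de,
  ∂ace = ce − ae + ac.
As a 12×8 matrix over Z this has rank 7, with invariant factors (1,1,1,1,1,1,1).

Now H_k = ker ∂_k / im ∂_{k+1}, so:

  H_0: rank C_0 − rank ∂_1 = 6 − 5 = 1, and the invariant factors of ∂_1 are all 1, so H_0 ≅ Z.
  H_1: rank ker ∂_1 − rank ∂_2 = (12 − 5) − 7 = 0, and the invariant factors of ∂_2 are all 1, so H_1 ≅ 0.
  H_2: rank ker ∂_2 − rank ∂_3 = (8 − 7) − 0 = 1, and there is no ∂_3, so H_2 ≅ Z.

Hence the Betti numbers are b_0 = 1, b_1 = 0, b_2 = 1.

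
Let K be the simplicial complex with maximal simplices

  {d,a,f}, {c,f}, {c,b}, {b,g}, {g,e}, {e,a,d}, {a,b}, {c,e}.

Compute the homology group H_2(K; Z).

H_2 = 0.

Fix the vertex order a < b < c < d < e < f < g and write every simplex with vertices in increasing order. Then dim K = 2 and the simplices of K are:

  0-simplices (7): a, b, c, d, e, f, g
  1-simplices (11): ab, ad, ae, af, bc, bg, ce, cf, de, df, eg
  2-simplices (2): ade, adf

so the chain groups are C_0 ≅ Z^7, C_1 ≅ Z^11, C_2 ≅ Z^2.

Boundary ∂_1: C_1 → C_0 is given by ∂[p,q] = [q] − [p]. For instance
  ∂bc = c − b.
As a 7×11 matrix over Z this has rank 6, with invariant factors (1,1,1,1,1,1).

The boundary map ∂_2: C_2 → C_1 acts by ∂[p,q,r] = [q,r] − [p,r] + [p,q]. For instance
  ∂ade = de − ae + ad,
  ∂adf = df − af + ad.
This gives a 11×2 integer matrix of rank 2; reducing to Smith normal form yields diagonal entries (1,1).

From H_k ≅ ker(∂_k) / im(∂_{k+1}) we obtain:

  H_2: rank ker ∂_2 − rank ∂_3 = (2 − 2) − 0 = 0, and there is no ∂_3, so H_2 = 0.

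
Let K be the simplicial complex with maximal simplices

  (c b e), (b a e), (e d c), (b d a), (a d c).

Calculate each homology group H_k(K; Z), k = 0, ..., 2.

Take the total order a < b < c < d < e on the vertex set. Then K (dimension 2) consists of the simplices:

  0-simplices (5): a, b, c, d, e
  1-simplices (10): ab, ac, ad, ae, bc, bd, be, cd, ce, de
  2-simplices (5): abd, abe, acd, bce, cde

so the chain groups are C_0 ≅ Z^5, C_1 ≅ Z^10, C_2 ≅ Z^5.

Boundary ∂_1: C_1 → C_0 is given by ∂[p,q] = [q] − [p].
The resulting 5×10 matrix has rank 4, and its Smith normal form has invariant factors (1,1,1,1).

∂_2: C_2 → C_1 maps a triangle to the signed sum of its edges. For instance
  ∂cde = de − ce + cd,
  ∂abd = bd − ad + ab.
The 10×5 boundary matrix has rank 5 and Smith normal form diag(1,1,1,1,1).

Now H_k = ker ∂_k / im ∂_{k+1}, so:

  H_0: rank C_0 − rank ∂_1 = 5 − 4 = 1, and the invariant factors of ∂_1 are all 1, so H_0 = Z.
  H_1: rank ker ∂_1 − rank ∂_2 = (10 − 4) − 5 = 1, and the invariant factors of ∂_2 are all 1, so H_1 = Z.
  H_2: rank ker ∂_2 − rank ∂_3 = (5 − 5) − 0 = 0, and there is no ∂_3, so H_2 = 0.

As a check, the Euler characteristic is 5 − 10 + 5 = 0, which agrees with 1 − 1 + 0 = 0.

H_0 ≅ Z,  H_1 ≅ Z,  H_2 = 0.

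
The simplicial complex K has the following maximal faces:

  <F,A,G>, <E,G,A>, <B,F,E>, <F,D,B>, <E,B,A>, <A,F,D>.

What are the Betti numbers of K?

b_0 = 1, b_1 = 1, b_2 = 0.

We work with the vertex ordering A < B < D < E < F < G. The simplices of K, each written with vertices in increasing order, are:

  0-simplices (6): A, B, D, E, F, G
  1-simplices (12): AB, AD, AE, AF, AG, BD, BE, BF, DF, EF, EG, FG
  2-simplices (6): ABE, ADF, AEG, AFG, BDF, BEF

giving chain groups C_0 ≅ Z^6, C_1 ≅ Z^12, C_2 ≅ Z^6.

The boundary map ∂_1: C_1 → C_0 maps an edge to its endpoints' difference, ∂[p,q] = q − p. For instance
  ∂AD = D − A.
This gives a 6×12 integer matrix of rank 5; reducing to Smith normal form yields diagonal entries (1,1,1,1,1).

The boundary map ∂_2: C_2 → C_1 maps a triangle to the signed sum of its edges. For instance
  ∂AEG = EG − AG + AE,
  ∂ADF = DF − AF + AD.
As a 12×6 matrix over Z this has rank 6, with invariant factors (1,1,1,1,1,1).

Computing H_k = (kernel of ∂_k) / (image of ∂_{k+1}):

  H_0: rank C_0 − rank ∂_1 = 6 − 5 = 1, and the invariant factors of ∂_1 are all 1, so H_0 ≅ Z.
  H_1: rank ker ∂_1 − rank ∂_2 = (12 − 5) − 6 = 1, and the invariant factors of ∂_2 are all 1, so H_1 ≅ Z.
  H_2: rank ker ∂_2 − rank ∂_3 = (6 − 6) − 0 = 0, and there is no ∂_3, so H_2 ≅ 0.

As a check, the Euler characteristic is 6 − 12 + 6 = 0, which agrees with 1 − 1 + 0 = 0.
(K is a triangulation of the cylinder S^1 x I.)

Hence the Betti numbers are b_0 = 1, b_1 = 1, b_2 = 0.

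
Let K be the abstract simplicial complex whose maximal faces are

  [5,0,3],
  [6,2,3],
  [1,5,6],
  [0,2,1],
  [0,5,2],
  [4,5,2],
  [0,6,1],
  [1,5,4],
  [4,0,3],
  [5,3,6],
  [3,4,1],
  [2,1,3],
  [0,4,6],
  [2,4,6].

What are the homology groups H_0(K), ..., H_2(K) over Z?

H_0 = Z,  H_1 = Z^2,  H_2 = Z.

Take the total order 0 < 1 < 2 < 3 < 4 < 5 < 6 on the vertex set. Then K (dimension 2) consists of the simplices:

  0-simplices (7): [0], [1], [2], [3], [4], [5], [6]
  1-simplices (21): [0,1], [0,2], [0,3], [0,4], [0,5], [0,6], [1,2], [1,3], [1,4], [1,5], [1,6], [2,3], [2,4], [2,5], [2,6], [3,4], [3,5], [3,6], [4,5], [4,6], [5,6]
  2-simplices (14): [0,1,2], [0,1,6], [0,2,5], [0,3,4], [0,3,5], [0,4,6], [1,2,3], [1,3,4], [1,4,5], [1,5,6], [2,3,6], [2,4,5], [2,4,6], [3,5,6]

so the chain groups are C_0 ≅ Z^7, C_1 ≅ Z^21, C_2 ≅ Z^14.

The boundary map ∂_1: C_1 → C_0 sends each edge [p,q] (with p < q) to q − p.
As a 7×21 matrix over Z this has rank 6, with invariant factors (1,1,1,1,1,1).

∂_2: C_2 → C_1 maps a triangle to the signed sum of its edges. For instance
  ∂[1,2,3] = [2,3] − [1,3] + [1,2],
  ∂[0,3,4] = [3,4] − [0,4] + [0,3].
The 21×14 boundary matrix has rank 13 and Smith normal form diag(1,1,1,1,1,1,1,1,1,1,1,1,1).

From H_k ≅ ker(∂_k) / im(∂_{k+1}) we obtain:

  H_0: rank C_0 − rank ∂_1 = 7 − 6 = 1, and the invariant factors of ∂_1 are all 1, so H_0 = Z.
  H_1: rank ker ∂_1 − rank ∂_2 = (21 − 6) − 13 = 2, and the invariant factors of ∂_2 are all 1, so H_1 = Z^2.
  H_2: rank ker ∂_2 − rank ∂_3 = (14 − 13) − 0 = 1, and there is no ∂_3, so H_2 = Z.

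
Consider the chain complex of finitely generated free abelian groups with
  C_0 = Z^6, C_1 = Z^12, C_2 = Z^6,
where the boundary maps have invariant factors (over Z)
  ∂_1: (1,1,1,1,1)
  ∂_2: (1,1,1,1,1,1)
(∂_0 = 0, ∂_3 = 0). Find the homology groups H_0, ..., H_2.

H_0: b_0 = 6 − 0 − 5 = 1; torsion from ∂_1 factors > 1: none. So H_0 ≅ Z.
H_1: b_1 = 12 − 5 − 6 = 1; torsion from ∂_2 factors > 1: none. So H_1 ≅ Z.
H_2: b_2 = 6 − 6 − 0 = 0; torsion from ∂_3 factors > 1: none. So H_2 ≅ 0.

H_0 ≅ Z,  H_1 ≅ Z,  H_2 = 0.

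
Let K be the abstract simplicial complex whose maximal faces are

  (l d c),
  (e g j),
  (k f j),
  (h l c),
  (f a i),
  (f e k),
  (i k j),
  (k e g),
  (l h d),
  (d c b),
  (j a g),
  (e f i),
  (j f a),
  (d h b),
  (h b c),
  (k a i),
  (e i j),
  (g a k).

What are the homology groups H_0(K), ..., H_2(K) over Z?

H_0 ≅ Z^2,  H_1 ≅ Z/2,  H_2 ≅ Z.

K has 12 vertices, 27 edges, 18 triangles.
rank ∂_0 = 0, rank ∂_1 = 10 ⇒ b_0 = 12 − 0 − 10 = 2; all invariant factors of ∂_1 are 1 so no torsion. So H_0 ≅ Z^2.
rank ∂_1 = 10, rank ∂_2 = 17 ⇒ b_1 = 27 − 10 − 17 = 0; ∂_2 has invariant factor(s) [2] giving torsion. So H_1 ≅ Z/2.
rank ∂_2 = 17, rank ∂_3 = 0 ⇒ b_2 = 18 − 17 − 0 = 1. So H_2 ≅ Z.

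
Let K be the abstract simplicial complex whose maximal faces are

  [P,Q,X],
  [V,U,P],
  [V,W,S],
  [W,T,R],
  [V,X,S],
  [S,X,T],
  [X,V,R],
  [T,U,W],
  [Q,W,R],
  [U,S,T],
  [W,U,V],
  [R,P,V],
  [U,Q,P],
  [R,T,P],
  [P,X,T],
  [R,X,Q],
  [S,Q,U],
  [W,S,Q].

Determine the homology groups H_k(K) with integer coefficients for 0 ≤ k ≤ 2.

H_0 = Z,  H_1 = Z × Z/2,  H_2 = 0.

Fix the vertex order P < Q < R < S < T < U < V < W < X and write every simplex with vertices in increasing order. Then dim K = 2 and the simplices of K are:

  0-simplices (9): P, Q, R, S, T, U, V, W, X
  1-simplices (27): PQ, PR, PT, PU, PV, PX, QR, QS, QU, QW, QX, RT, RV, RW, RX, ST, SU, SV, SW, SX, TU, TW, TX, UV, UW, VW, VX
  2-simplices (18): PQU, PQX, PRT, PRV, PTX, PUV, QRW, QRX, QSU, QSW, RTW, RVX, STU, STX, SVW, SVX, TUW, UVW

giving chain groups C_0 ≅ Z^9, C_1 ≅ Z^27, C_2 ≅ Z^18.

Boundary ∂_1: C_1 → C_0 is given by ∂[p,q] = [q] − [p].
As a 9×27 matrix over Z this has rank 8, with invariant factors (1,1,1,1,1,1,1,1).

∂_2: C_2 → C_1 acts by ∂[p,q,r] = [q,r] − [p,r] + [p,q]. For instance
  ∂UVW = VW − UW + UV,
  ∂QRX = RX − QX + QR.
The resulting 27×18 matrix has rank 18, and its Smith normal form has invariant factors (1,1,1,1,1,1,1,1,1,1,1,1,1,1,1,1,1,2).

Computing H_k = (kernel of ∂_k) / (image of ∂_{k+1}):

  H_0: rank C_0 − rank ∂_1 = 9 − 8 = 1, and the invariant factors of ∂_1 are all 1, so H_0 = Z.
  H_1: rank ker ∂_1 − rank ∂_2 = (27 − 8) − 18 = 1, and ∂_2 has invariant factor 2 > 1, so H_1 = Z × Z/2.
  H_2: rank ker ∂_2 − rank ∂_3 = (18 − 18) − 0 = 0, and there is no ∂_3, so H_2 = 0.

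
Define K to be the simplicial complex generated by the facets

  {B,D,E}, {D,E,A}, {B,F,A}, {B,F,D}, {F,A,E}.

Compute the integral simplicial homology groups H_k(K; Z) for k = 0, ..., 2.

Order the vertices as A < B < D < E < F. Listing each simplex with vertices in this order, K has dimension 2 with simplices:

  0-simplices (5): A, B, D, E, F
  1-simplices (10): AB, AD, AE, AF, BD, BE, BF, DE, DF, EF
  2-simplices (5): ABF, ADE, AEF, BDE, BDF

Hence C_0 ≅ Z^5, C_1 ≅ Z^10, C_2 ≅ Z^5.

Boundary ∂_1: C_1 → C_0 is given by ∂[p,q] = [q] − [p]. For instance
  ∂AD = D − A.
This gives a 5×10 integer matrix of rank 4; reducing to Smith normal form yields diagonal entries (1,1,1,1).

Boundary ∂_2: C_2 → C_1 sends each 2-simplex [p,q,r] to [q,r] − [p,r] + [p,q]. For instance
  ∂ADE = DE − AE + AD,
  ∂BDE = DE − BE + BD.
This gives a 10×5 integer matrix of rank 5; reducing to Smith normal form yields diagonal entries (1,1,1,1,1).

Now H_k = ker ∂_k / im ∂_{k+1}, so:

  H_0: rank C_0 − rank ∂_1 = 5 − 4 = 1, and the invariant factors of ∂_1 are all 1, so H_0 = Z.
  H_1: rank ker ∂_1 − rank ∂_2 = (10 − 4) − 5 = 1, and the invariant factors of ∂_2 are all 1, so H_1 = Z.
  H_2: rank ker ∂_2 − rank ∂_3 = (5 − 5) − 0 = 0, and there is no ∂_3, so H_2 = 0.

As a check, the Euler characteristic is 5 − 10 + 5 = 0, which agrees with 1 − 1 + 0 = 0.
(K is a triangulation of the Möbius band.)

H_0 ≅ Z,  H_1 ≅ Z,  H_2 = 0.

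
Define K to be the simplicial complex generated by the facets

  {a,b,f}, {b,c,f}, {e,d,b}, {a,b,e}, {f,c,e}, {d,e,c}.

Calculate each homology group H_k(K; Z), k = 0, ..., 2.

K has 6 vertices, 12 edges, 6 triangles.
rank ∂_0 = 0, rank ∂_1 = 5 ⇒ b_0 = 6 − 0 − 5 = 1; all invariant factors of ∂_1 are 1 so no torsion. So H_0 = Z.
rank ∂_1 = 5, rank ∂_2 = 6 ⇒ b_1 = 12 − 5 − 6 = 1; all invariant factors of ∂_2 are 1 so no torsion. So H_1 = Z.
rank ∂_2 = 6, rank ∂_3 = 0 ⇒ b_2 = 6 − 6 − 0 = 0. So H_2 = 0.

H_0 = Z,  H_1 = Z,  H_2 = 0.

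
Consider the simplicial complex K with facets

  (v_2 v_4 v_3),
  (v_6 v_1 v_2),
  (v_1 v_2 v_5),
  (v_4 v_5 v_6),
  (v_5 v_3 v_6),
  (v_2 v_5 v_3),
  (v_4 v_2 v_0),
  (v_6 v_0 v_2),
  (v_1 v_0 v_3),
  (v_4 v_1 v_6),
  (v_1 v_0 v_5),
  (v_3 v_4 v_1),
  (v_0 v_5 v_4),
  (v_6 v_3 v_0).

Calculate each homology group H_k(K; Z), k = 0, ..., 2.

H_0 ≅ Z,  H_1 ≅ Z^2,  H_2 ≅ Z.

Fix the vertex order v_0 < v_1 < v_2 < v_3 < v_4 < v_5 < v_6 and write every simplex with vertices in increasing order. Then dim K = 2 and the simplices of K are:

  0-simplices (7): [v_0], [v_1], [v_2], [v_3], [v_4], [v_5], [v_6]
  1-simplices (21): (21 of them)
  2-simplices (14): (14 of them)

Hence C_0 ≅ Z^7, C_1 ≅ Z^21, C_2 ≅ Z^14.

∂_1: C_1 → C_0 maps an edge to its endpoints' difference, ∂[p,q] = q − p. For instance
  ∂[v_4,v_5] = [v_5] − [v_4].
As a 7×21 matrix over Z this has rank 6, with invariant factors (1,1,1,1,1,1).

Boundary ∂_2: C_2 → C_1 acts by ∂[p,q,r] = [q,r] − [p,r] + [p,q]. For instance
  ∂[v_1,v_2,v_5] = [v_2,v_5] − [v_1,v_5] + [v_1,v_2],
  ∂[v_3,v_5,v_6] = [v_5,v_6] − [v_3,v_6] + [v_3,v_5].
The 21×14 boundary matrix has rank 13 and Smith normal form diag(1,1,1,1,1,1,1,1,1,1,1,1,1).

From H_k ≅ ker(∂_k) / im(∂_{k+1}) we obtain:

  H_0: rank C_0 − rank ∂_1 = 7 − 6 = 1, and the invariant factors of ∂_1 are all 1, so H_0 = Z.
  H_1: rank ker ∂_1 − rank ∂_2 = (21 − 6) − 13 = 2, and the invariant factors of ∂_2 are all 1, so H_1 = Z^2.
  H_2: rank ker ∂_2 − rank ∂_3 = (14 − 13) − 0 = 1, and there is no ∂_3, so H_2 = Z.

(K is a triangulation of the torus T^2.)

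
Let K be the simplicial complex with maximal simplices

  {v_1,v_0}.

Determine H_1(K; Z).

H_1 ≅ 0.

Take the total order v_0 < v_1 on the vertex set. Then K (dimension 1) consists of the simplices:

  0-simplices (2): [v_0], [v_1]
  1-simplices (1): [v_0,v_1]

giving chain groups C_0 ≅ Z^2, C_1 ≅ Z^1.

∂_1: C_1 → C_0 maps an edge to its endpoints' difference, ∂[p,q] = q − p.
This gives a 2×1 integer matrix of rank 1; reducing to Smith normal form yields diagonal entries (1).

Now H_k = ker ∂_k / im ∂_{k+1}, so:

  H_1: rank ker ∂_1 − rank ∂_2 = (1 − 1) − 0 = 0, and there is no ∂_2, so H_1 = 0.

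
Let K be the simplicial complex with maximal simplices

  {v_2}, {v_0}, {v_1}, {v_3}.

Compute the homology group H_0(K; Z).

Take the total order v_0 < v_1 < v_2 < v_3 on the vertex set. Then K (dimension 0) consists of the simplices:

  0-simplices (4): [v_0], [v_1], [v_2], [v_3]

giving chain groups C_0 ≅ Z^4.

Now H_k = ker ∂_k / im ∂_{k+1}, so:

  H_0: rank C_0 − rank ∂_1 = 4 − 0 = 4, and there is no ∂_1, so H_0 = Z^4.

H_0 = Z^4.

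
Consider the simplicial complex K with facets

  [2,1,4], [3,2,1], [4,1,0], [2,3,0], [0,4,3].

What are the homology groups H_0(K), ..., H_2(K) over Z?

Fix the vertex order 0 < 1 < 2 < 3 < 4 and write every simplex with vertices in increasing order. Then dim K = 2 and the simplices of K are:

  0-simplices (5): [0], [1], [2], [3], [4]
  1-simplices (10): [0,1], [0,2], [0,3], [0,4], [1,2], [1,3], [1,4], [2,3], [2,4], [3,4]
  2-simplices (5): [0,1,4], [0,2,3], [0,3,4], [1,2,3], [1,2,4]

so the chain groups are C_0 ≅ Z^5, C_1 ≅ Z^10, C_2 ≅ Z^5.

∂_1: C_1 → C_0 maps an edge to its endpoints' difference, ∂[p,q] = q − p.
As a 5×10 matrix over Z this has rank 4, with invariant factors (1,1,1,1).

Boundary ∂_2: C_2 → C_1 acts by ∂[p,q,r] = [q,r] − [p,r] + [p,q]. For instance
  ∂[1,2,3] = [2,3] − [1,3] + [1,2],
  ∂[1,2,4] = [2,4] − [1,4] + [1,2].
The 10×5 boundary matrix has rank 5 and Smith normal form diag(1,1,1,1,1).

From H_k ≅ ker(∂_k) / im(∂_{k+1}) we obtain:

  H_0: rank C_0 − rank ∂_1 = 5 − 4 = 1, and the invariant factors of ∂_1 are all 1, so H_0 ≅ Z.
  H_1: rank ker ∂_1 − rank ∂_2 = (10 − 4) − 5 = 1, and the invariant factors of ∂_2 are all 1, so H_1 ≅ Z.
  H_2: rank ker ∂_2 − rank ∂_3 = (5 − 5) − 0 = 0, and there is no ∂_3, so H_2 ≅ 0.

H_0 = Z,  H_1 = Z,  H_2 = 0.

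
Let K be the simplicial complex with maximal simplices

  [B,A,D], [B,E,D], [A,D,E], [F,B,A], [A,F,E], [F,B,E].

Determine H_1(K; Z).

Order the vertices as A < B < D < E < F. Listing each simplex with vertices in this order, K has dimension 2 with simplices:

  0-simplices (5): A, B, D, E, F
  1-simplices (9): AB, AD, AE, AF, BD, BE, BF, DE, EF
  2-simplices (6): ABD, ABF, ADE, AEF, BDE, BEF

giving chain groups C_0 ≅ Z^5, C_1 ≅ Z^9, C_2 ≅ Z^6.

Boundary ∂_1: C_1 → C_0 is given by ∂[p,q] = [q] − [p].
This gives a 5×9 integer matrix of rank 4; reducing to Smith normal form yields diagonal entries (1,1,1,1).

Boundary ∂_2: C_2 → C_1 acts by ∂[p,q,r] = [q,r] − [p,r] + [p,q]. For instance
  ∂ABD = BD − AD + AB,
  ∂BEF = EF − BF + BE.
The resulting 9×6 matrix has rank 5, and its Smith normal form has invariant factors (1,1,1,1,1).

From H_k ≅ ker(∂_k) / im(∂_{k+1}) we obtain:

  H_1: rank ker ∂_1 − rank ∂_2 = (9 − 4) − 5 = 0, and the invariant factors of ∂_2 are all 1, so H_1 = 0.

H_1 ≅ 0.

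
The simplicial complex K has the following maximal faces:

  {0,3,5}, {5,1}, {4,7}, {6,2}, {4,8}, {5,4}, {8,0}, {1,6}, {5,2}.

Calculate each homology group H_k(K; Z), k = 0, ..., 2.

H_0 = Z,  H_1 = Z^2,  H_2 = 0.

Take the total order 0 < 1 < 2 < 3 < 4 < 5 < 6 < 7 < 8 on the vertex set. Then K (dimension 2) consists of the simplices:

  0-simplices (9): [0], [1], [2], [3], [4], [5], [6], [7], [8]
  1-simplices (11): [0,3], [0,5], [0,8], [1,5], [1,6], [2,5], [2,6], [3,5], [4,5], [4,7], [4,8]
  2-simplices (1): [0,3,5]

so the chain groups are C_0 ≅ Z^9, C_1 ≅ Z^11, C_2 ≅ Z^1.

The boundary map ∂_1: C_1 → C_0 maps an edge to its endpoints' difference, ∂[p,q] = q − p. For instance
  ∂[0,5] = [5] − [0].
The resulting 9×11 matrix has rank 8, and its Smith normal form has invariant factors (1,1,1,1,1,1,1,1).

∂_2: C_2 → C_1 acts by ∂[p,q,r] = [q,r] − [p,r] + [p,q]. For instance
  ∂[0,3,5] = [3,5] − [0,5] + [0,3].
The 11×1 boundary matrix has rank 1 and Smith normal form diag(1).

From H_k ≅ ker(∂_k) / im(∂_{k+1}) we obtain:

  H_0: rank C_0 − rank ∂_1 = 9 − 8 = 1, and the invariant factors of ∂_1 are all 1, so H_0 = Z.
  H_1: rank ker ∂_1 − rank ∂_2 = (11 − 8) − 1 = 2, and the invariant factors of ∂_2 are all 1, so H_1 = Z^2.
  H_2: rank ker ∂_2 − rank ∂_3 = (1 − 1) − 0 = 0, and there is no ∂_3, so H_2 = 0.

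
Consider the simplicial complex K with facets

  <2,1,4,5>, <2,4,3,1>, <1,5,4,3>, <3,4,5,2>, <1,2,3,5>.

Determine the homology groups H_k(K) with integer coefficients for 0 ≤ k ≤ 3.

We work with the vertex ordering 1 < 2 < 3 < 4 < 5. The simplices of K, each written with vertices in increasing order, are:

  0-simplices (5): [1], [2], [3], [4], [5]
  1-simplices (10): [1,2], [1,3], [1,4], [1,5], [2,3], [2,4], [2,5], [3,4], [3,5], [4,5]
  2-simplices (10): [1,2,3], [1,2,4], [1,2,5], [1,3,4], [1,3,5], [1,4,5], [2,3,4], [2,3,5], [2,4,5], [3,4,5]
  3-simplices (5): [1,2,3,4], [1,2,3,5], [1,2,4,5], [1,3,4,5], [2,3,4,5]

so the chain groups are C_0 ≅ Z^5, C_1 ≅ Z^10, C_2 ≅ Z^10, C_3 ≅ Z^5.

∂_1: C_1 → C_0 maps an edge to its endpoints' difference, ∂[p,q] = q − p. For instance
  ∂[1,3] = [3] − [1].
As a 5×10 matrix over Z this has rank 4, with invariant factors (1,1,1,1).

Boundary ∂_2: C_2 → C_1 acts by ∂[p,q,r] = [q,r] − [p,r] + [p,q]. For instance
  ∂[1,3,4] = [3,4] − [1,4] + [1,3],
  ∂[1,4,5] = [4,5] − [1,5] + [1,4].
As a 10×10 matrix over Z this has rank 6, with invariant factors (1,1,1,1,1,1).

∂_3: C_3 → C_2 sends each 3-simplex σ to the alternating sum Σ_i (−1)^i (σ with its i-th vertex removed). For instance
  ∂[1,3,4,5] = [3,4,5] − [1,4,5] + [1,3,5] − [1,3,4],
  ∂[1,2,3,4] = [2,3,4] − [1,3,4] + [1,2,4] − [1,2,3].
As a 10×5 matrix over Z this has rank 4, with invariant factors (1,1,1,1).

Reading off H_k = ker ∂_k / im ∂_{k+1}:

  H_0: rank C_0 − rank ∂_1 = 5 − 4 = 1, and the invariant factors of ∂_1 are all 1, so H_0 = Z.
  H_1: rank ker ∂_1 − rank ∂_2 = (10 − 4) − 6 = 0, and the invariant factors of ∂_2 are all 1, so H_1 = 0.
  H_2: rank ker ∂_2 − rank ∂_3 = (10 − 6) − 4 = 0, and the invariant factors of ∂_3 are all 1, so H_2 = 0.
  H_3: rank ker ∂_3 − rank ∂_4 = (5 − 4) − 0 = 1, and there is no ∂_4, so H_3 = Z.

H_0 ≅ Z,  H_1 = 0,  H_2 = 0,  H_3 ≅ Z.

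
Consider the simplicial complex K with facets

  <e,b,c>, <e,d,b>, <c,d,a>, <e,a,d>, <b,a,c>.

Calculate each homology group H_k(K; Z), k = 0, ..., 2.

H_0 = Z,  H_1 = Z,  H_2 = 0.

K has 5 vertices, 10 edges, 5 triangles.
rank ∂_0 = 0, rank ∂_1 = 4 ⇒ b_0 = 5 − 0 − 4 = 1; all invariant factors of ∂_1 are 1 so no torsion. So H_0 ≅ Z.
rank ∂_1 = 4, rank ∂_2 = 5 ⇒ b_1 = 10 − 4 − 5 = 1; all invariant factors of ∂_2 are 1 so no torsion. So H_1 ≅ Z.
rank ∂_2 = 5, rank ∂_3 = 0 ⇒ b_2 = 5 − 5 − 0 = 0. So H_2 ≅ 0.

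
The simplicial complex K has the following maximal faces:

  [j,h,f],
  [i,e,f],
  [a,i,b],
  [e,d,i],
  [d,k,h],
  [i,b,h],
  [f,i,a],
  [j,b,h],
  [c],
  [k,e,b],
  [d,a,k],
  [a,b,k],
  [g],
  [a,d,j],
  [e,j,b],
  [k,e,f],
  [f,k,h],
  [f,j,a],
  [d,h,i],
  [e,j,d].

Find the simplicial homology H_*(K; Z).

H_0 = Z^3,  H_1 = Z^2,  H_2 = Z.

Fix the vertex order a < b < c < d < e < f < g < h < i < j < k and write every simplex with vertices in increasing order. Then dim K = 2 and the simplices of K are:

  0-simplices (11): a, b, c, d, e, f, g, h, i, j, k
  1-simplices (27): ab, ad, af, ai, aj, ak, be, bh, bi, bj, bk, de, dh, di, dj, dk, ef, ei, ej, ek, fh, fi, fj, fk, hi, hj, hk
  2-simplices (18): abi, abk, adj, adk, afi, afj, bej, bek, bhi, bhj, dei, dej, dhi, dhk, efi, efk, fhj, fhk

giving chain groups C_0 ≅ Z^11, C_1 ≅ Z^27, C_2 ≅ Z^18.

The boundary map ∂_1: C_1 → C_0 is given by ∂[p,q] = [q] − [p]. For instance
  ∂dh = h − d.
This gives a 11×27 integer matrix of rank 8; reducing to Smith normal form yields diagonal entries (1,1,1,1,1,1,1,1).

Boundary ∂_2: C_2 → C_1 sends each 2-simplex [p,q,r] to [q,r] − [p,r] + [p,q]. For instance
  ∂dhi = hi − di + dh,
  ∂dei = ei − di + de.
The 27×18 boundary matrix has rank 17 and Smith normal form diag(1,1,1,1,1,1,1,1,1,1,1,1,1,1,1,1,1).

Now H_k = ker ∂_k / im ∂_{k+1}, so:

  H_0: rank C_0 − rank ∂_1 = 11 − 8 = 3, and the invariant factors of ∂_1 are all 1, so H_0 = Z^3.
  H_1: rank ker ∂_1 − rank ∂_2 = (27 − 8) − 17 = 2, and the invariant factors of ∂_2 are all 1, so H_1 = Z^2.
  H_2: rank ker ∂_2 − rank ∂_3 = (18 − 17) − 0 = 1, and there is no ∂_3, so H_2 = Z.

As a check, the Euler characteristic is 11 − 27 + 18 = 2, which agrees with 3 − 2 + 1 = 2.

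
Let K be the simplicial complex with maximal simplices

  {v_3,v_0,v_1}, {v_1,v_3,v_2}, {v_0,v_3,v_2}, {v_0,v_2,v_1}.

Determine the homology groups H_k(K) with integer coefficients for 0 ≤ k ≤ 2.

H_0 ≅ Z,  H_1 = 0,  H_2 ≅ Z.

Take the total order v_0 < v_1 < v_2 < v_3 on the vertex set. Then K (dimension 2) consists of the simplices:

  0-simplices (4): [v_0], [v_1], [v_2], [v_3]
  1-simplices (6): [v_0,v_1], [v_0,v_2], [v_0,v_3], [v_1,v_2], [v_1,v_3], [v_2,v_3]
  2-simplices (4): [v_0,v_1,v_2], [v_0,v_1,v_3], [v_0,v_2,v_3], [v_1,v_2,v_3]

so the chain groups are C_0 ≅ Z^4, C_1 ≅ Z^6, C_2 ≅ Z^4.

Boundary ∂_1: C_1 → C_0 is given by ∂[p,q] = [q] − [p].
This gives a 4×6 integer matrix of rank 3; reducing to Smith normal form yields diagonal entries (1,1,1).

The boundary map ∂_2: C_2 → C_1 acts by ∂[p,q,r] = [q,r] − [p,r] + [p,q]. For instance
  ∂[v_1,v_2,v_3] = [v_2,v_3] − [v_1,v_3] + [v_1,v_2],
  ∂[v_0,v_2,v_3] = [v_2,v_3] − [v_0,v_3] + [v_0,v_2].
The 6×4 boundary matrix has rank 3 and Smith normal form diag(1,1,1).

Now H_k = ker ∂_k / im ∂_{k+1}, so:

  H_0: rank C_0 − rank ∂_1 = 4 − 3 = 1, and the invariant factors of ∂_1 are all 1, so H_0 = Z.
  H_1: rank ker ∂_1 − rank ∂_2 = (6 − 3) − 3 = 0, and the invariant factors of ∂_2 are all 1, so H_1 = 0.
  H_2: rank ker ∂_2 − rank ∂_3 = (4 − 3) − 0 = 1, and there is no ∂_3, so H_2 = Z.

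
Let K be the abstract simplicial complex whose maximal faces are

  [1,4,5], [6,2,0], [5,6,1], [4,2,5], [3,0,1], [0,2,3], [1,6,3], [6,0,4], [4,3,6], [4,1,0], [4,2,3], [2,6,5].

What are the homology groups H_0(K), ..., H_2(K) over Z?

Fix the vertex order 0 < 1 < 2 < 3 < 4 < 5 < 6 and write every simplex with vertices in increasing order. Then dim K = 2 and the simplices of K are:

  0-simplices (7): [0], [1], [2], [3], [4], [5], [6]
  1-simplices (18): [0,1], [0,2], [0,3], [0,4], [0,6], [1,3], [1,4], [1,5], [1,6], [2,3], [2,4], [2,5], [2,6], [3,4], [3,6], [4,5], [4,6], [5,6]
  2-simplices (12): [0,1,3], [0,1,4], [0,2,3], [0,2,6], [0,4,6], [1,3,6], [1,4,5], [1,5,6], [2,3,4], [2,4,5], [2,5,6], [3,4,6]

Hence C_0 ≅ Z^7, C_1 ≅ Z^18, C_2 ≅ Z^12.

Boundary ∂_1: C_1 → C_0 is given by ∂[p,q] = [q] − [p].
The resulting 7×18 matrix has rank 6, and its Smith normal form has invariant factors (1,1,1,1,1,1).

Boundary ∂_2: C_2 → C_1 acts by ∂[p,q,r] = [q,r] − [p,r] + [p,q]. For instance
  ∂[3,4,6] = [4,6] − [3,6] + [3,4],
  ∂[0,1,4] = [1,4] − [0,4] + [0,1].
The 18×12 boundary matrix has rank 12 and Smith normal form diag(1,1,1,1,1,1,1,1,1,1,1,2).

Computing H_k = (kernel of ∂_k) / (image of ∂_{k+1}):

  H_0: rank C_0 − rank ∂_1 = 7 − 6 = 1, and the invariant factors of ∂_1 are all 1, so H_0 ≅ Z.
  H_1: rank ker ∂_1 − rank ∂_2 = (18 − 6) − 12 = 0, and ∂_2 has invariant factor 2 > 1, so H_1 ≅ Z_2.
  H_2: rank ker ∂_2 − rank ∂_3 = (12 − 12) − 0 = 0, and there is no ∂_3, so H_2 ≅ 0.

As a check, the Euler characteristic is 7 − 18 + 12 = 1, which agrees with 1 − 0 + 0 = 1.
(K is a triangulation of the real projective plane RP^2.)

H_0 ≅ Z,  H_1 ≅ Z_2,  H_2 = 0.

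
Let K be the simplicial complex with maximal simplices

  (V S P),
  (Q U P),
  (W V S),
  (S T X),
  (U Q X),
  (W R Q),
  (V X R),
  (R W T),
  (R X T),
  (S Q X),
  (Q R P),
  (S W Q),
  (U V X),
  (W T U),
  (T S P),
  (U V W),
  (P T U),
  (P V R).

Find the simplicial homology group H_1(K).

Fix the vertex order P < Q < R < S < T < U < V < W < X and write every simplex with vertices in increasing order. Then dim K = 2 and the simplices of K are:

  0-simplices (9): P, Q, R, S, T, U, V, W, X
  1-simplices (27): PQ, PR, PS, PT, PU, PV, QR, QS, QU, QW, QX, RT, RV, RW, RX, ST, SV, SW, SX, TU, TW, TX, UV, UW, UX, VW, VX
  2-simplices (18): PQR, PQU, PRV, PST, PSV, PTU, QRW, QSW, QSX, QUX, RTW, RTX, RVX, STX, SVW, TUW, UVW, UVX

giving chain groups C_0 ≅ Z^9, C_1 ≅ Z^27, C_2 ≅ Z^18.

Boundary ∂_1: C_1 → C_0 sends each edge [p,q] (with p < q) to q − p.
As a 9×27 matrix over Z this has rank 8, with invariant factors (1,1,1,1,1,1,1,1).

Boundary ∂_2: C_2 → C_1 maps a triangle to the signed sum of its edges. For instance
  ∂RVX = VX − RX + RV,
  ∂TUW = UW − TW + TU.
The 27×18 boundary matrix has rank 17 and Smith normal form diag(1,1,1,1,1,1,1,1,1,1,1,1,1,1,1,1,1).

Computing H_k = (kernel of ∂_k) / (image of ∂_{k+1}):

  H_1: rank ker ∂_1 − rank ∂_2 = (27 − 8) − 17 = 2, and the invariant factors of ∂_2 are all 1, so H_1 ≅ Z^2.

(K is a triangulation of the torus T^2.)

H_1 ≅ Z^2.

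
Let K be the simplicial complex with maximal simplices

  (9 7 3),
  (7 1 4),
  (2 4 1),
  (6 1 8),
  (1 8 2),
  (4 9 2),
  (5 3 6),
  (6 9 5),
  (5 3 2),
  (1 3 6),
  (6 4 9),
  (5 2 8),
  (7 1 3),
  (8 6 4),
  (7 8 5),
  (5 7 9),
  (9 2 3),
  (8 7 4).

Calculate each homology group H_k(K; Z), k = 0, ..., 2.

H_0 = Z,  H_1 = Z ⊕ Z/2,  H_2 = 0.

Fix the vertex order 1 < 2 < 3 < 4 < 5 < 6 < 7 < 8 < 9 and write every simplex with vertices in increasing order. Then dim K = 2 and the simplices of K are:

  0-simplices (9): [1], [2], [3], [4], [5], [6], [7], [8], [9]
  1-simplices (27): (27 of them)
  2-simplices (18): [1,2,4], [1,2,8], [1,3,6], [1,3,7], [1,4,7], [1,6,8], [2,3,5], [2,3,9], [2,4,9], [2,5,8], [3,5,6], [3,7,9], [4,6,8], [4,6,9], [4,7,8], [5,6,9], [5,7,8], [5,7,9]

Hence C_0 ≅ Z^9, C_1 ≅ Z^27, C_2 ≅ Z^18.

∂_1: C_1 → C_0 sends each edge [p,q] (with p < q) to q − p. For instance
  ∂[2,4] = [4] − [2].
As a 9×27 matrix over Z this has rank 8, with invariant factors (1,1,1,1,1,1,1,1).

Boundary ∂_2: C_2 → C_1 maps a triangle to the signed sum of its edges. For instance
  ∂[2,4,9] = [4,9] − [2,9] + [2,4],
  ∂[5,7,8] = [7,8] − [5,8] + [5,7].
The 27×18 boundary matrix has rank 18 and Smith normal form diag(1,1,1,1,1,1,1,1,1,1,1,1,1,1,1,1,1,2).

Reading off H_k = ker ∂_k / im ∂_{k+1}:

  H_0: rank C_0 − rank ∂_1 = 9 − 8 = 1, and the invariant factors of ∂_1 are all 1, so H_0 ≅ Z.
  H_1: rank ker ∂_1 − rank ∂_2 = (27 − 8) − 18 = 1, and ∂_2 has invariant factor 2 > 1, so H_1 ≅ Z ⊕ Z/2.
  H_2: rank ker ∂_2 − rank ∂_3 = (18 − 18) − 0 = 0, and there is no ∂_3, so H_2 ≅ 0.

As a check, the Euler characteristic is 9 − 27 + 18 = 0, which agrees with 1 − 1 + 0 = 0.
(K is a triangulation of the Klein bottle.)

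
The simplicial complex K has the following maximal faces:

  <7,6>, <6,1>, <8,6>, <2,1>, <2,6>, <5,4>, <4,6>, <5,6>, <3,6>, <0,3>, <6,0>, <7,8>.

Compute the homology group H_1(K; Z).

H_1 = Z^4.

We work with the vertex ordering 0 < 1 < 2 < 3 < 4 < 5 < 6 < 7 < 8. The simplices of K, each written with vertices in increasing order, are:

  0-simplices (9): [0], [1], [2], [3], [4], [5], [6], [7], [8]
  1-simplices (12): [0,3], [0,6], [1,2], [1,6], [2,6], [3,6], [4,5], [4,6], [5,6], [6,7], [6,8], [7,8]

giving chain groups C_0 ≅ Z^9, C_1 ≅ Z^12.

The boundary map ∂_1: C_1 → C_0 sends each edge [p,q] (with p < q) to q − p. For instance
  ∂[7,8] = [8] − [7].
The resulting 9×12 matrix has rank 8, and its Smith normal form has invariant factors (1,1,1,1,1,1,1,1).

Computing H_k = (kernel of ∂_k) / (image of ∂_{k+1}):

  H_1: rank ker ∂_1 − rank ∂_2 = (12 − 8) − 0 = 4, and there is no ∂_2, so H_1 = Z^4.

(K is a triangulation of a wedge of 4 circles.)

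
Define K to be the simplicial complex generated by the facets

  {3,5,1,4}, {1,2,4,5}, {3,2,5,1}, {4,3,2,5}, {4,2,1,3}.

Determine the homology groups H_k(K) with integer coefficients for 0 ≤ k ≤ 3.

H_0 = Z,  H_1 = 0,  H_2 = 0,  H_3 = Z.

K has 5 vertices, 10 edges, 10 triangles, 5 3-simplices.
rank ∂_0 = 0, rank ∂_1 = 4 ⇒ b_0 = 5 − 0 − 4 = 1; all invariant factors of ∂_1 are 1 so no torsion. So H_0 = Z.
rank ∂_1 = 4, rank ∂_2 = 6 ⇒ b_1 = 10 − 4 − 6 = 0; all invariant factors of ∂_2 are 1 so no torsion. So H_1 = 0.
rank ∂_2 = 6, rank ∂_3 = 4 ⇒ b_2 = 10 − 6 − 4 = 0; all invariant factors of ∂_3 are 1 so no torsion. So H_2 = 0.
rank ∂_3 = 4, rank ∂_4 = 0 ⇒ b_3 = 5 − 4 − 0 = 1. So H_3 = Z.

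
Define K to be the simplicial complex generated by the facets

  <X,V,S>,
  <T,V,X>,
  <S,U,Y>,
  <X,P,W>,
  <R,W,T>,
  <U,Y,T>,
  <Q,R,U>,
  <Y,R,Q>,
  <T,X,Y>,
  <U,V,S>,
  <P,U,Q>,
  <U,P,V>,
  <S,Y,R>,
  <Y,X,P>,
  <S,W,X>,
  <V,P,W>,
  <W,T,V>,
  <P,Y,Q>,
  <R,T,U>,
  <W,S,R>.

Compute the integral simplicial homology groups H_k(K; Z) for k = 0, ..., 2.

Order the vertices as P < Q < R < S < T < U < V < W < X < Y. Listing each simplex with vertices in this order, K has dimension 2 with simplices:

  0-simplices (10): P, Q, R, S, T, U, V, W, X, Y
  1-simplices (30): PQ, PU, PV, PW, PX, PY, QR, QU, QY, RS, RT, RU, RW, RY, SU, SV, SW, SX, SY, TU, TV, TW, TX, TY, UV, UY, VW, VX, WX, XY
  2-simplices (20): PQU, PQY, PUV, PVW, PWX, PXY, QRU, QRY, RSW, RSY, RTU, RTW, SUV, SUY, SVX, SWX, TUY, TVW, TVX, TXY

so the chain groups are C_0 ≅ Z^10, C_1 ≅ Z^30, C_2 ≅ Z^20.

Boundary ∂_1: C_1 → C_0 sends each edge [p,q] (with p < q) to q − p.
The 10×30 boundary matrix has rank 9 and Smith normal form diag(1,1,1,1,1,1,1,1,1).

The boundary map ∂_2: C_2 → C_1 sends each 2-simplex [p,q,r] to [q,r] − [p,r] + [p,q]. For instance
  ∂TVW = VW − TW + TV,
  ∂TVX = VX − TX + TV.
As a 30×20 matrix over Z this has rank 20, with invariant factors (1,1,1,1,1,1,1,1,1,1,1,1,1,1,1,1,1,1,1,2).

Now H_k = ker ∂_k / im ∂_{k+1}, so:

  H_0: rank C_0 − rank ∂_1 = 10 − 9 = 1, and the invariant factors of ∂_1 are all 1, so H_0 ≅ Z.
  H_1: rank ker ∂_1 − rank ∂_2 = (30 − 9) − 20 = 1, and ∂_2 has invariant factor 2 > 1, so H_1 ≅ Z ⊕ Z/2Z.
  H_2: rank ker ∂_2 − rank ∂_3 = (20 − 20) − 0 = 0, and there is no ∂_3, so H_2 ≅ 0.

H_0 = Z,  H_1 = Z ⊕ Z/2Z,  H_2 = 0.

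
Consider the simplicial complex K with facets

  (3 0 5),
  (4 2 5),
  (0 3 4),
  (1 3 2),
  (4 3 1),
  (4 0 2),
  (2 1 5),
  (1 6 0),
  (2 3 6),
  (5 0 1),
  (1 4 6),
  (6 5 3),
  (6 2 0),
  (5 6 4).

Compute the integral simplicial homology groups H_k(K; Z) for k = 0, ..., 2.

H_0 = Z,  H_1 = Z^2,  H_2 = Z.

Order the vertices as 0 < 1 < 2 < 3 < 4 < 5 < 6. Listing each simplex with vertices in this order, K has dimension 2 with simplices:

  0-simplices (7): [0], [1], [2], [3], [4], [5], [6]
  1-simplices (21): [0,1], [0,2], [0,3], [0,4], [0,5], [0,6], [1,2], [1,3], [1,4], [1,5], [1,6], [2,3], [2,4], [2,5], [2,6], [3,4], [3,5], [3,6], [4,5], [4,6], [5,6]
  2-simplices (14): [0,1,5], [0,1,6], [0,2,4], [0,2,6], [0,3,4], [0,3,5], [1,2,3], [1,2,5], [1,3,4], [1,4,6], [2,3,6], [2,4,5], [3,5,6], [4,5,6]

so the chain groups are C_0 ≅ Z^7, C_1 ≅ Z^21, C_2 ≅ Z^14.

Boundary ∂_1: C_1 → C_0 sends each edge [p,q] (with p < q) to q − p.
The resulting 7×21 matrix has rank 6, and its Smith normal form has invariant factors (1,1,1,1,1,1).

∂_2: C_2 → C_1 acts by ∂[p,q,r] = [q,r] − [p,r] + [p,q]. For instance
  ∂[0,3,4] = [3,4] − [0,4] + [0,3],
  ∂[2,3,6] = [3,6] − [2,6] + [2,3].
This gives a 21×14 integer matrix of rank 13; reducing to Smith normal form yields diagonal entries (1,1,1,1,1,1,1,1,1,1,1,1,1).

Computing H_k = (kernel of ∂_k) / (image of ∂_{k+1}):

  H_0: rank C_0 − rank ∂_1 = 7 − 6 = 1, and the invariant factors of ∂_1 are all 1, so H_0 ≅ Z.
  H_1: rank ker ∂_1 − rank ∂_2 = (21 − 6) − 13 = 2, and the invariant factors of ∂_2 are all 1, so H_1 ≅ Z^2.
  H_2: rank ker ∂_2 − rank ∂_3 = (14 − 13) − 0 = 1, and there is no ∂_3, so H_2 ≅ Z.

(K is a triangulation of the torus T^2.)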